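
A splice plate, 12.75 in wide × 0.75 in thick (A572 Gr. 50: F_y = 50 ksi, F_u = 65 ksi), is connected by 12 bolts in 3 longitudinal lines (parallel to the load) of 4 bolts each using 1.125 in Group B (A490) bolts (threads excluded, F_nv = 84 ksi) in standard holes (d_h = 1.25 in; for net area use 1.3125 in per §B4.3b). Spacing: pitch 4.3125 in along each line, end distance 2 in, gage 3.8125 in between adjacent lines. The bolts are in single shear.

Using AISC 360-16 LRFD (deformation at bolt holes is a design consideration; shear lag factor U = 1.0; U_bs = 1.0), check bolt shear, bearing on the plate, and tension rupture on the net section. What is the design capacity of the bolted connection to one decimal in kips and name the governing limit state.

322.2 kips (net-section rupture governs)

Bolt shear: A_b = π(1.125)²/4 = 0.99402 in². φR_n = 0.75 × 84 × 0.99402 × 12 × 1 = 751.5 kips.
Bearing (0.75 in plate, F_u = 65 ksi): end bolts L_c = 2 − 1.25/2 = 1.375, R_n = min(1.2×1.375×0.75×65, 2.4×1.125×0.75×65) = 80.438 kips/bolt; interior L_c = 4.3125 − 1.25 = 3.0625, R_n = 131.63 kips/bolt. φR_n = 0.75 × (3×80.438 + 9×131.63) = 1069.5 kips.
Tension rupture (net): A_n = (12.75 − 3×1.3125)×0.75 = 6.6094 in² (U = 1.0, A_e = A_n). φR_n = 0.75 × 65 × 6.6094 = 322.2 kips.
Governing: min(751.5, 1069.5, 322.2) = 322.2 kips → net-section rupture.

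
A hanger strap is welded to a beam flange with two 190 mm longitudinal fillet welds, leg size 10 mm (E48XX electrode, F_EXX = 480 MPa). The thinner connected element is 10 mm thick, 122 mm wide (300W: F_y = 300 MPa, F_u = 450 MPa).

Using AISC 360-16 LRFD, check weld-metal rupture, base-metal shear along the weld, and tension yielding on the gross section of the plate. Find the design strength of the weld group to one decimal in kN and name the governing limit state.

Weld metal: throat = 0.707×10 = 7.07 mm, L = 2×190 = 380 mm. φR_n = 0.75 × 0.6 × 480 × 7.07 × 380 = 580.3 kN.
Base metal shear (10 mm plate): yield φR_n = 1.0×0.6×300×10×380 = 684.0 kN; rupture φR_n = 0.75×0.6×450×10×380 = 769.5 kN; take 684.0 kN (yield).
Tension yield (gross): A_g = 122×10 = 1220 mm². φR_n = 0.90 × 300 × 1220 = 329.4 kN.
Governing: min(580.3, 684.0, 329.4) = 329.4 kN → gross-section yield.

329.4 kN (gross-section yield governs)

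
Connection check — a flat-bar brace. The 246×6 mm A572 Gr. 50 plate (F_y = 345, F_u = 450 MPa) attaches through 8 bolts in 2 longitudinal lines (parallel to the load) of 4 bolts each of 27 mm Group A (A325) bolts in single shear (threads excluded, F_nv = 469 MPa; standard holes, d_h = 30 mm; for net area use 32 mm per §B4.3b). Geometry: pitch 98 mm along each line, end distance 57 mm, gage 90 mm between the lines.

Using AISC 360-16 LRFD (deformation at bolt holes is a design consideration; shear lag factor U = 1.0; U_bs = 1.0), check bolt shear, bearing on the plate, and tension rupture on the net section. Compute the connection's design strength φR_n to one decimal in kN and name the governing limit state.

368.6 kN (net-section rupture governs)

Bolt shear: A_b = π(27)²/4 = 572.56 mm². φR_n = 0.75 × 469 × 572.56 × 8 × 1 = 1611.2 kN.
Bearing (6 mm plate, F_u = 450 MPa): end bolts L_c = 57 − 30/2 = 42, R_n = min(1.2×42×6×450, 2.4×27×6×450) = 136.08 kN/bolt; interior L_c = 98 − 30 = 68, R_n = 174.96 kN/bolt. φR_n = 0.75 × (2×136.08 + 6×174.96) = 991.4 kN.
Tension rupture (net): A_n = (246 − 2×32)×6 = 1092 mm² (U = 1.0, A_e = A_n). φR_n = 0.75 × 450 × 1092 = 368.6 kN.
Governing: min(1611.2, 991.4, 368.6) = 368.6 kN → net-section rupture.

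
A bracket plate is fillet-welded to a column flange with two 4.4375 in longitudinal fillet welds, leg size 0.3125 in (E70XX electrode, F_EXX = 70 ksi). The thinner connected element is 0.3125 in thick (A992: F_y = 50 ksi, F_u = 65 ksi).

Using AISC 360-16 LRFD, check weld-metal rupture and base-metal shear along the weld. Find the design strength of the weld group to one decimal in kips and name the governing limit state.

61.8 kips (weld metal governs)

Weld metal: throat = 0.707×0.3125 = 0.22094 in, L = 2×4.4375 = 8.875 in. φR_n = 0.75 × 0.6 × 70 × 0.22094 × 8.875 = 61.8 kips.
Base metal shear (0.3125 in plate): yield φR_n = 1.0×0.6×50×0.3125×8.875 = 83.2 kips; rupture φR_n = 0.75×0.6×65×0.3125×8.875 = 81.1 kips; take 81.1 kips (rupture).
Governing: min(61.8, 81.1) = 61.8 kips → weld metal.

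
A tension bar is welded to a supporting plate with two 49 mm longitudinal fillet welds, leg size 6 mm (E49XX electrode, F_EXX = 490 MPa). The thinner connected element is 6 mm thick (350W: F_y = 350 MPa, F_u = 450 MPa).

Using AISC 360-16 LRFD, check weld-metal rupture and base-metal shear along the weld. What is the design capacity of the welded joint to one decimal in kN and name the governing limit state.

Weld metal: throat = 0.707×6 = 4.242 mm, L = 2×49 = 98 mm. φR_n = 0.75 × 0.6 × 490 × 4.242 × 98 = 91.7 kN.
Base metal shear (6 mm plate): yield φR_n = 1.0×0.6×350×6×98 = 123.5 kN; rupture φR_n = 0.75×0.6×450×6×98 = 119.1 kN; take 119.1 kN (rupture).
Governing: min(91.7, 119.1) = 91.7 kN → weld metal.

91.7 kN (weld metal governs)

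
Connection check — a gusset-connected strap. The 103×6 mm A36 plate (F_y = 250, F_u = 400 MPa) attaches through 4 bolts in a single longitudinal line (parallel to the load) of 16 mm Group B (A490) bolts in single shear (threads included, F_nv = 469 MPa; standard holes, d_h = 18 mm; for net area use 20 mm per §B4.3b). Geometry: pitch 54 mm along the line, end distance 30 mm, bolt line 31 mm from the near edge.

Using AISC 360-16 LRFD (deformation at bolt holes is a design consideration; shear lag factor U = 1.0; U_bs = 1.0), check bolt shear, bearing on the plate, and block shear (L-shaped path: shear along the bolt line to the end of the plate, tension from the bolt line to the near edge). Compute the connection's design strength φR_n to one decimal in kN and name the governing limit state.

Bolt shear: A_b = π(16)²/4 = 201.06 mm². φR_n = 0.75 × 469 × 201.06 × 4 × 1 = 282.9 kN.
Bearing (6 mm plate, F_u = 400 MPa): end bolts L_c = 30 − 18/2 = 21, R_n = min(1.2×21×6×400, 2.4×16×6×400) = 60.48 kN/bolt; interior L_c = 54 − 18 = 36, R_n = 92.16 kN/bolt. φR_n = 0.75 × (1×60.48 + 3×92.16) = 252.7 kN.
Block shear: shear path 1×[30+3×54] = 1×192 mm, A_gv = 1152, A_nv = 1×(192 − 3.5×20)×6 = 732 mm²; tension to near edge: (31 − 0.5×20)×6 = 126 mm². R_n = min(0.6×400×732, 0.6×250×1152) + 1.0×400×126 = min(175.68, 172.8) + 50.4 = 223.2 kN. φR_n = 0.75 × 223.2 = 167.4 kN.
Governing: min(282.9, 252.7, 167.4) = 167.4 kN → block shear.

167.4 kN (block shear governs)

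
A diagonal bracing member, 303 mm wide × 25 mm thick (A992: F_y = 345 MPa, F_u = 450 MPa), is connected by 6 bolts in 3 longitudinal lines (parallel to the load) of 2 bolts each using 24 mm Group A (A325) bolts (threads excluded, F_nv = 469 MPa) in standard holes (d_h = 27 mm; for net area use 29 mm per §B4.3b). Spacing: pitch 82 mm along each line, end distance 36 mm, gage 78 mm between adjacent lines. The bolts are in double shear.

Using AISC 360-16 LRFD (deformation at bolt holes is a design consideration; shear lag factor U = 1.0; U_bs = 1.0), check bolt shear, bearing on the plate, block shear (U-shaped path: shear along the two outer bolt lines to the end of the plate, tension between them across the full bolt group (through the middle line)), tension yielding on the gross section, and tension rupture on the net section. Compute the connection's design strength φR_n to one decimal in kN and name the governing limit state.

Bolt shear: A_b = π(24)²/4 = 452.39 mm². φR_n = 0.75 × 469 × 452.39 × 6 × 2 = 1909.5 kN.
Bearing (25 mm plate, F_u = 450 MPa): end bolts L_c = 36 − 27/2 = 22.5, R_n = min(1.2×22.5×25×450, 2.4×24×25×450) = 303.75 kN/bolt; interior L_c = 82 − 27 = 55, R_n = 648 kN/bolt. φR_n = 0.75 × (3×303.75 + 3×648) = 2141.4 kN.
Block shear: shear path 2×[36+1×82] = 2×118 mm, A_gv = 5900, A_nv = 2×(118 − 1.5×29)×25 = 3725 mm²; tension across gage: (156 − 2×29)×25 = 2450 mm². R_n = min(0.6×450×3725, 0.6×345×5900) + 1.0×450×2450 = min(1005.8, 1221.3) + 1102.5 = 2108.3 kN. φR_n = 0.75 × 2108.3 = 1581.2 kN.
Tension yield (gross): A_g = 303×25 = 7575 mm². φR_n = 0.90 × 345 × 7575 = 2352.0 kN.
Tension rupture (net): A_n = (303 − 3×29)×25 = 5400 mm² (U = 1.0, A_e = A_n). φR_n = 0.75 × 450 × 5400 = 1822.5 kN.
Governing: min(1909.5, 2141.4, 1581.2, 2352.0, 1822.5) = 1581.2 kN → block shear.

1581.2 kN (block shear governs)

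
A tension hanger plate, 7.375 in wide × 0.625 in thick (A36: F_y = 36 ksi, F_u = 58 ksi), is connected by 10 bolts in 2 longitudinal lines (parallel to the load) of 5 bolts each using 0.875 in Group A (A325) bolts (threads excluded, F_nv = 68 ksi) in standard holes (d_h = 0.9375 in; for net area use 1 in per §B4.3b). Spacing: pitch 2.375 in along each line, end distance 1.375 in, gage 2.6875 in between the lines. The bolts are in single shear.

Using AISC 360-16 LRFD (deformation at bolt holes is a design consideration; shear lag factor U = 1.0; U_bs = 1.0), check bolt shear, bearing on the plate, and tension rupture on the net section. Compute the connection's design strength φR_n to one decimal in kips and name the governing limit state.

146.1 kips (net-section rupture governs)

Bolt shear: A_b = π(0.875)²/4 = 0.60132 in². φR_n = 0.75 × 68 × 0.60132 × 10 × 1 = 306.7 kips.
Bearing (0.625 in plate, F_u = 58 ksi): end bolts L_c = 1.375 − 0.9375/2 = 0.90625, R_n = min(1.2×0.90625×0.625×58, 2.4×0.875×0.625×58) = 39.422 kips/bolt; interior L_c = 2.375 − 0.9375 = 1.4375, R_n = 62.531 kips/bolt. φR_n = 0.75 × (2×39.422 + 8×62.531) = 434.3 kips.
Tension rupture (net): A_n = (7.375 − 2×1)×0.625 = 3.3594 in² (U = 1.0, A_e = A_n). φR_n = 0.75 × 58 × 3.3594 = 146.1 kips.
Governing: min(306.7, 434.3, 146.1) = 146.1 kips → net-section rupture.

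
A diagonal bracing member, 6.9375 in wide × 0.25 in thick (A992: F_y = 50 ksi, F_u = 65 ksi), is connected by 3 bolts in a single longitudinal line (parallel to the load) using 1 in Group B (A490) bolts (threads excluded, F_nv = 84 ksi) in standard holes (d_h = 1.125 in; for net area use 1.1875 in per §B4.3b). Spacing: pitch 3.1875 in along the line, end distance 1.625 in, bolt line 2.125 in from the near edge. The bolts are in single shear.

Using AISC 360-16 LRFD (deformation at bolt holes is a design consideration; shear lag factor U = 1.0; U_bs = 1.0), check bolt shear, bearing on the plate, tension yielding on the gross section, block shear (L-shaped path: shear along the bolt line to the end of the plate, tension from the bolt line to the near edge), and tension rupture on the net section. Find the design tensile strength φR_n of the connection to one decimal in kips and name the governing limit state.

55.5 kips (block shear governs)

Bolt shear: A_b = π(1)²/4 = 0.7854 in². φR_n = 0.75 × 84 × 0.7854 × 3 × 1 = 148.4 kips.
Bearing (0.25 in plate, F_u = 65 ksi): end bolts L_c = 1.625 − 1.125/2 = 1.0625, R_n = min(1.2×1.0625×0.25×65, 2.4×1×0.25×65) = 20.719 kips/bolt; interior L_c = 3.1875 − 1.125 = 2.0625, R_n = 39 kips/bolt. φR_n = 0.75 × (1×20.719 + 2×39) = 74.0 kips.
Tension yield (gross): A_g = 6.9375×0.25 = 1.7344 in². φR_n = 0.90 × 50 × 1.7344 = 78.0 kips.
Block shear: shear path 1×[1.625+2×3.1875] = 1×8 in, A_gv = 2, A_nv = 1×(8 − 2.5×1.1875)×0.25 = 1.2578 in²; tension to near edge: (2.125 − 0.5×1.1875)×0.25 = 0.38281 in². R_n = min(0.6×65×1.2578, 0.6×50×2) + 1.0×65×0.38281 = min(49.054, 60) + 24.883 = 73.937 kips. φR_n = 0.75 × 73.937 = 55.5 kips.
Tension rupture (net): A_n = (6.9375 − 1×1.1875)×0.25 = 1.4375 in² (U = 1.0, A_e = A_n). φR_n = 0.75 × 65 × 1.4375 = 70.1 kips.
Governing: min(148.4, 74.0, 78.0, 55.5, 70.1) = 55.5 kips → block shear.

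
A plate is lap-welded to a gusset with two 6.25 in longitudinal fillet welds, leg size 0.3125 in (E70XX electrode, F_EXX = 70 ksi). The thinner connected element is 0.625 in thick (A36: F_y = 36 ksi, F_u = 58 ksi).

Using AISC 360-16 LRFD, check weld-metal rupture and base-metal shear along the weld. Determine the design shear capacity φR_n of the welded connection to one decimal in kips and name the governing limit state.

87.0 kips (weld metal governs)

Weld metal: throat = 0.707×0.3125 = 0.22094 in, L = 2×6.25 = 12.5 in. φR_n = 0.75 × 0.6 × 70 × 0.22094 × 12.5 = 87.0 kips.
Base metal shear (0.625 in plate): yield φR_n = 1.0×0.6×36×0.625×12.5 = 168.8 kips; rupture φR_n = 0.75×0.6×58×0.625×12.5 = 203.9 kips; take 168.8 kips (yield).
Governing: min(87.0, 168.8) = 87.0 kips → weld metal.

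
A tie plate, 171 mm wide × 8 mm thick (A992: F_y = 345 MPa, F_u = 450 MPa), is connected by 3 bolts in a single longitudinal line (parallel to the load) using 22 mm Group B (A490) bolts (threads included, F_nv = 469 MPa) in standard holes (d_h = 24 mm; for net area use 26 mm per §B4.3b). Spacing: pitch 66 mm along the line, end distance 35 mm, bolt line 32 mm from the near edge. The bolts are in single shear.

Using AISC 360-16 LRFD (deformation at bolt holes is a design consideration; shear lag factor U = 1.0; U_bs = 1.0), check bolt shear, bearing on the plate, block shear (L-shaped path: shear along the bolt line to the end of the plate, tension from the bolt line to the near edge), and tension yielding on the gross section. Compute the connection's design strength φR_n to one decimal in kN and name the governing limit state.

216.5 kN (block shear governs)

Bolt shear: A_b = π(22)²/4 = 380.13 mm². φR_n = 0.75 × 469 × 380.13 × 3 × 1 = 401.1 kN.
Bearing (8 mm plate, F_u = 450 MPa): end bolts L_c = 35 − 24/2 = 23, R_n = min(1.2×23×8×450, 2.4×22×8×450) = 99.36 kN/bolt; interior L_c = 66 − 24 = 42, R_n = 181.44 kN/bolt. φR_n = 0.75 × (1×99.36 + 2×181.44) = 346.7 kN.
Block shear: shear path 1×[35+2×66] = 1×167 mm, A_gv = 1336, A_nv = 1×(167 − 2.5×26)×8 = 816 mm²; tension to near edge: (32 − 0.5×26)×8 = 152 mm². R_n = min(0.6×450×816, 0.6×345×1336) + 1.0×450×152 = min(220.32, 276.55) + 68.4 = 288.72 kN. φR_n = 0.75 × 288.72 = 216.5 kN.
Tension yield (gross): A_g = 171×8 = 1368 mm². φR_n = 0.90 × 345 × 1368 = 424.8 kN.
Governing: min(401.1, 346.7, 216.5, 424.8) = 216.5 kN → block shear.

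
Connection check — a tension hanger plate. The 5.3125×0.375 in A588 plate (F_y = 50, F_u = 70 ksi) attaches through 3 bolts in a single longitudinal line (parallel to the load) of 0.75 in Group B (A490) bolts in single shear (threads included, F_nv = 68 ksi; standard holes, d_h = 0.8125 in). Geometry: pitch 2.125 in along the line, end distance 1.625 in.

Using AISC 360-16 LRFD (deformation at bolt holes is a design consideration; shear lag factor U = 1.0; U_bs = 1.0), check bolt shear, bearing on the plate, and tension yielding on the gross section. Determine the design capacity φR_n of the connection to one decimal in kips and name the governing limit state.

67.6 kips (bolt shear governs)

Bolt shear: A_b = π(0.75)²/4 = 0.44179 in². φR_n = 0.75 × 68 × 0.44179 × 3 × 1 = 67.6 kips.
Bearing (0.375 in plate, F_u = 70 ksi): end bolts L_c = 1.625 − 0.8125/2 = 1.21875, R_n = min(1.2×1.21875×0.375×70, 2.4×0.75×0.375×70) = 38.391 kips/bolt; interior L_c = 2.125 − 0.8125 = 1.3125, R_n = 41.344 kips/bolt. φR_n = 0.75 × (1×38.391 + 2×41.344) = 90.8 kips.
Tension yield (gross): A_g = 5.3125×0.375 = 1.9922 in². φR_n = 0.90 × 50 × 1.9922 = 89.6 kips.
Governing: min(67.6, 90.8, 89.6) = 67.6 kips → bolt shear.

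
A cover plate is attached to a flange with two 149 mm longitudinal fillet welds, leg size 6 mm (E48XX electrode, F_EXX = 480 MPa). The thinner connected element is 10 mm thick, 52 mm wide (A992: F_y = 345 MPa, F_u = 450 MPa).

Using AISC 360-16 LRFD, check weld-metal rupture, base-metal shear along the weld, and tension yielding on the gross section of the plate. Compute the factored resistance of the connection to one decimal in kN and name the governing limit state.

161.5 kN (gross-section yield governs)

Weld metal: throat = 0.707×6 = 4.242 mm, L = 2×149 = 298 mm. φR_n = 0.75 × 0.6 × 480 × 4.242 × 298 = 273.0 kN.
Base metal shear (10 mm plate): yield φR_n = 1.0×0.6×345×10×298 = 616.9 kN; rupture φR_n = 0.75×0.6×450×10×298 = 603.5 kN; take 603.5 kN (rupture).
Tension yield (gross): A_g = 52×10 = 520 mm². φR_n = 0.90 × 345 × 520 = 161.5 kN.
Governing: min(273.0, 603.5, 161.5) = 161.5 kN → gross-section yield.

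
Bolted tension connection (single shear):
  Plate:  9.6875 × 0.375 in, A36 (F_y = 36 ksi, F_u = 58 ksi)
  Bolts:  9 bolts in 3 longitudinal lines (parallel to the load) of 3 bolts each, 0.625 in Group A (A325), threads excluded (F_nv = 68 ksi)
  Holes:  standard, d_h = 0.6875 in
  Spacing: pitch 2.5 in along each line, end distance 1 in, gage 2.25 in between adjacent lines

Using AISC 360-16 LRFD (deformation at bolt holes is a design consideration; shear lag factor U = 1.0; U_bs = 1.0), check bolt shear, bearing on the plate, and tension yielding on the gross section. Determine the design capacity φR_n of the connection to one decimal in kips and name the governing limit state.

Bolt shear: A_b = π(0.625)²/4 = 0.3068 in². φR_n = 0.75 × 68 × 0.3068 × 9 × 1 = 140.8 kips.
Bearing (0.375 in plate, F_u = 58 ksi): end bolts L_c = 1 − 0.6875/2 = 0.65625, R_n = min(1.2×0.65625×0.375×58, 2.4×0.625×0.375×58) = 17.128 kips/bolt; interior L_c = 2.5 − 0.6875 = 1.8125, R_n = 32.625 kips/bolt. φR_n = 0.75 × (3×17.128 + 6×32.625) = 185.4 kips.
Tension yield (gross): A_g = 9.6875×0.375 = 3.6328 in². φR_n = 0.90 × 36 × 3.6328 = 117.7 kips.
Governing: min(140.8, 185.4, 117.7) = 117.7 kips → gross-section yield.

117.7 kips (gross-section yield governs)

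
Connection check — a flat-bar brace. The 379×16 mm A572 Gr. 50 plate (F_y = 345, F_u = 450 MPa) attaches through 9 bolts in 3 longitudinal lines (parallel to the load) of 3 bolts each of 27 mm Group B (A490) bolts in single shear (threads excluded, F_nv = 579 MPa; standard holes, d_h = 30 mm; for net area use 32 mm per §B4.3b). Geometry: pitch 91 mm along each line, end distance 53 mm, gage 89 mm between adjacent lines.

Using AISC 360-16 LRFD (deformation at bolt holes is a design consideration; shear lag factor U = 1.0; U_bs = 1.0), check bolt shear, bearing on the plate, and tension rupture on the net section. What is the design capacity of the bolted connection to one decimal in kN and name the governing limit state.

Bolt shear: A_b = π(27)²/4 = 572.56 mm². φR_n = 0.75 × 579 × 572.56 × 9 × 1 = 2237.7 kN.
Bearing (16 mm plate, F_u = 450 MPa): end bolts L_c = 53 − 30/2 = 38, R_n = min(1.2×38×16×450, 2.4×27×16×450) = 328.32 kN/bolt; interior L_c = 91 − 30 = 61, R_n = 466.56 kN/bolt. φR_n = 0.75 × (3×328.32 + 6×466.56) = 2838.2 kN.
Tension rupture (net): A_n = (379 − 3×32)×16 = 4528 mm² (U = 1.0, A_e = A_n). φR_n = 0.75 × 450 × 4528 = 1528.2 kN.
Governing: min(2237.7, 2838.2, 1528.2) = 1528.2 kN → net-section rupture.

1528.2 kN (net-section rupture governs)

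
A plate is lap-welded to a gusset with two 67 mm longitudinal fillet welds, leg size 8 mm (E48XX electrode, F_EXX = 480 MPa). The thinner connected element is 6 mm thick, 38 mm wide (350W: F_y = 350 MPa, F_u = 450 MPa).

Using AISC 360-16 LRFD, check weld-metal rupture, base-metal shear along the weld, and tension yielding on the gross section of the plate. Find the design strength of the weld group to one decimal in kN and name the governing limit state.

Weld metal: throat = 0.707×8 = 5.656 mm, L = 2×67 = 134 mm. φR_n = 0.75 × 0.6 × 480 × 5.656 × 134 = 163.7 kN.
Base metal shear (6 mm plate): yield φR_n = 1.0×0.6×350×6×134 = 168.8 kN; rupture φR_n = 0.75×0.6×450×6×134 = 162.8 kN; take 162.8 kN (rupture).
Tension yield (gross): A_g = 38×6 = 228 mm². φR_n = 0.90 × 350 × 228 = 71.8 kN.
Governing: min(163.7, 162.8, 71.8) = 71.8 kN → gross-section yield.

71.8 kN (gross-section yield governs)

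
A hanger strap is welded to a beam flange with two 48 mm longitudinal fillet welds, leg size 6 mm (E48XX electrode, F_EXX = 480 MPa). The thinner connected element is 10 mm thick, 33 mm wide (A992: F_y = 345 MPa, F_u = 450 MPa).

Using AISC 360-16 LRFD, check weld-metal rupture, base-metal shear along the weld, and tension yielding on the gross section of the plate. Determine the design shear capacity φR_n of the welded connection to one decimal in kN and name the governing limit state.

Weld metal: throat = 0.707×6 = 4.242 mm, L = 2×48 = 96 mm. φR_n = 0.75 × 0.6 × 480 × 4.242 × 96 = 88.0 kN.
Base metal shear (10 mm plate): yield φR_n = 1.0×0.6×345×10×96 = 198.7 kN; rupture φR_n = 0.75×0.6×450×10×96 = 194.4 kN; take 194.4 kN (rupture).
Tension yield (gross): A_g = 33×10 = 330 mm². φR_n = 0.90 × 345 × 330 = 102.5 kN.
Governing: min(88.0, 194.4, 102.5) = 88.0 kN → weld metal.

88.0 kN (weld metal governs)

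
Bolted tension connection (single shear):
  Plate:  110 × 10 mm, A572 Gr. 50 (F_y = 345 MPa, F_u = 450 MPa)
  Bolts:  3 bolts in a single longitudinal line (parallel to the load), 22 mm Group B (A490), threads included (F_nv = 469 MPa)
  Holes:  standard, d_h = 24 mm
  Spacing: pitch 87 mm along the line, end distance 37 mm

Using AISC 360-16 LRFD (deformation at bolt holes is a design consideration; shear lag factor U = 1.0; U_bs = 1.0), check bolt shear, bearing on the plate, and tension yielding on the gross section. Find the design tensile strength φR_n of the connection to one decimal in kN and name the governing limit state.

Bolt shear: A_b = π(22)²/4 = 380.13 mm². φR_n = 0.75 × 469 × 380.13 × 3 × 1 = 401.1 kN.
Bearing (10 mm plate, F_u = 450 MPa): end bolts L_c = 37 − 24/2 = 25, R_n = min(1.2×25×10×450, 2.4×22×10×450) = 135 kN/bolt; interior L_c = 87 − 24 = 63, R_n = 237.6 kN/bolt. φR_n = 0.75 × (1×135 + 2×237.6) = 457.7 kN.
Tension yield (gross): A_g = 110×10 = 1100 mm². φR_n = 0.90 × 345 × 1100 = 341.6 kN.
Governing: min(401.1, 457.7, 341.6) = 341.6 kN → gross-section yield.

341.6 kN (gross-section yield governs)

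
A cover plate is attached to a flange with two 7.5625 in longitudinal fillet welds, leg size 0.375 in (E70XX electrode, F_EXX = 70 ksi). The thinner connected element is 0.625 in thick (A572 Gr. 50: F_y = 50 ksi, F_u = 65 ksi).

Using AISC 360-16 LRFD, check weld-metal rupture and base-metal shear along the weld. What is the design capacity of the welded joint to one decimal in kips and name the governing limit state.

Weld metal: throat = 0.707×0.375 = 0.26513 in, L = 2×7.5625 = 15.125 in. φR_n = 0.75 × 0.6 × 70 × 0.26513 × 15.125 = 126.3 kips.
Base metal shear (0.625 in plate): yield φR_n = 1.0×0.6×50×0.625×15.125 = 283.6 kips; rupture φR_n = 0.75×0.6×65×0.625×15.125 = 276.5 kips; take 276.5 kips (rupture).
Governing: min(126.3, 276.5) = 126.3 kips → weld metal.

126.3 kips (weld metal governs)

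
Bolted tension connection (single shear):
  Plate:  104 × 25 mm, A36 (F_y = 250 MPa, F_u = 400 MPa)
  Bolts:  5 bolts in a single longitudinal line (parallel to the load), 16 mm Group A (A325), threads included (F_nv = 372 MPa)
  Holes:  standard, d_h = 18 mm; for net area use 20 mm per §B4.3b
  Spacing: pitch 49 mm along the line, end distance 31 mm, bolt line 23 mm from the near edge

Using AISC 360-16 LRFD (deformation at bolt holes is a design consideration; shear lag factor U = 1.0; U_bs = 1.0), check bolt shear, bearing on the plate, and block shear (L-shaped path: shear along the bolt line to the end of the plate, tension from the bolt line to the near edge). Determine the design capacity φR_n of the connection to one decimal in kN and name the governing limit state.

Bolt shear: A_b = π(16)²/4 = 201.06 mm². φR_n = 0.75 × 372 × 201.06 × 5 × 1 = 280.5 kN.
Bearing (25 mm plate, F_u = 400 MPa): end bolts L_c = 31 − 18/2 = 22, R_n = min(1.2×22×25×400, 2.4×16×25×400) = 264 kN/bolt; interior L_c = 49 − 18 = 31, R_n = 372 kN/bolt. φR_n = 0.75 × (1×264 + 4×372) = 1314.0 kN.
Block shear: shear path 1×[31+4×49] = 1×227 mm, A_gv = 5675, A_nv = 1×(227 − 4.5×20)×25 = 3425 mm²; tension to near edge: (23 − 0.5×20)×25 = 325 mm². R_n = min(0.6×400×3425, 0.6×250×5675) + 1.0×400×325 = min(822, 851.25) + 130 = 952 kN. φR_n = 0.75 × 952 = 714.0 kN.
Governing: min(280.5, 1314.0, 714.0) = 280.5 kN → bolt shear.

280.5 kN (bolt shear governs)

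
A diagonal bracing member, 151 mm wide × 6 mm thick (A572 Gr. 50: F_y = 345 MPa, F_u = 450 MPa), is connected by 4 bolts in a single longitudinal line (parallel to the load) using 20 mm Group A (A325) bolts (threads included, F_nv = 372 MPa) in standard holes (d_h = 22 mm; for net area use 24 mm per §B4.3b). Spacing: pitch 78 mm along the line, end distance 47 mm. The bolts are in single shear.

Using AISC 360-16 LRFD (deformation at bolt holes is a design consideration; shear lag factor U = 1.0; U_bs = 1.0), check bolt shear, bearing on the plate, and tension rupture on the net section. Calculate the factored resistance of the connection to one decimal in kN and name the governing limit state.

Bolt shear: A_b = π(20)²/4 = 314.16 mm². φR_n = 0.75 × 372 × 314.16 × 4 × 1 = 350.6 kN.
Bearing (6 mm plate, F_u = 450 MPa): end bolts L_c = 47 − 22/2 = 36, R_n = min(1.2×36×6×450, 2.4×20×6×450) = 116.64 kN/bolt; interior L_c = 78 − 22 = 56, R_n = 129.6 kN/bolt. φR_n = 0.75 × (1×116.64 + 3×129.6) = 379.1 kN.
Tension rupture (net): A_n = (151 − 1×24)×6 = 762 mm² (U = 1.0, A_e = A_n). φR_n = 0.75 × 450 × 762 = 257.2 kN.
Governing: min(350.6, 379.1, 257.2) = 257.2 kN → net-section rupture.

257.2 kN (net-section rupture governs)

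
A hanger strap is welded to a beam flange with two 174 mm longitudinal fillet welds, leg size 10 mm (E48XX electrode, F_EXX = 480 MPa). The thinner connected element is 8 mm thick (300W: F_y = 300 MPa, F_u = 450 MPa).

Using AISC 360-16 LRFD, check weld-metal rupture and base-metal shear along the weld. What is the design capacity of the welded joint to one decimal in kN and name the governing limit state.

Weld metal: throat = 0.707×10 = 7.07 mm, L = 2×174 = 348 mm. φR_n = 0.75 × 0.6 × 480 × 7.07 × 348 = 531.4 kN.
Base metal shear (8 mm plate): yield φR_n = 1.0×0.6×300×8×348 = 501.1 kN; rupture φR_n = 0.75×0.6×450×8×348 = 563.8 kN; take 501.1 kN (yield).
Governing: min(531.4, 501.1) = 501.1 kN → base-metal shear.

501.1 kN (base-metal shear governs)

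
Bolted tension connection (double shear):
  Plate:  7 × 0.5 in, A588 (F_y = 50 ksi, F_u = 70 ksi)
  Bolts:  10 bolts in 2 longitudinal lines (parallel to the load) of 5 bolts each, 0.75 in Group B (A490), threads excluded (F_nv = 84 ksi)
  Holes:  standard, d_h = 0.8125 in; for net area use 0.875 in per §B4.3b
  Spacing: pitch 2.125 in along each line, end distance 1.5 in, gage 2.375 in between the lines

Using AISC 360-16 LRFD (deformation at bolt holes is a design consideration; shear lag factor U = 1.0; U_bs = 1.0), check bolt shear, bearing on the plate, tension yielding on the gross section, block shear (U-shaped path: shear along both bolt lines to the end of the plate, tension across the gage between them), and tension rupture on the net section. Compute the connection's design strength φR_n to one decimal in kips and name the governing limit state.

Bolt shear: A_b = π(0.75)²/4 = 0.44179 in². φR_n = 0.75 × 84 × 0.44179 × 10 × 2 = 556.7 kips.
Bearing (0.5 in plate, F_u = 70 ksi): end bolts L_c = 1.5 − 0.8125/2 = 1.09375, R_n = min(1.2×1.09375×0.5×70, 2.4×0.75×0.5×70) = 45.938 kips/bolt; interior L_c = 2.125 − 0.8125 = 1.3125, R_n = 55.125 kips/bolt. φR_n = 0.75 × (2×45.938 + 8×55.125) = 399.7 kips.
Tension yield (gross): A_g = 7×0.5 = 3.5 in². φR_n = 0.90 × 50 × 3.5 = 157.5 kips.
Block shear: shear path 2×[1.5+4×2.125] = 2×10 in, A_gv = 10, A_nv = 2×(10 − 4.5×0.875)×0.5 = 6.0625 in²; tension across gage: (2.375 − 1×0.875)×0.5 = 0.75 in². R_n = min(0.6×70×6.0625, 0.6×50×10) + 1.0×70×0.75 = min(254.63, 300) + 52.5 = 307.13 kips. φR_n = 0.75 × 307.13 = 230.3 kips.
Tension rupture (net): A_n = (7 − 2×0.875)×0.5 = 2.625 in² (U = 1.0, A_e = A_n). φR_n = 0.75 × 70 × 2.625 = 137.8 kips.
Governing: min(556.7, 399.7, 157.5, 230.3, 137.8) = 137.8 kips → net-section rupture.

137.8 kips (net-section rupture governs)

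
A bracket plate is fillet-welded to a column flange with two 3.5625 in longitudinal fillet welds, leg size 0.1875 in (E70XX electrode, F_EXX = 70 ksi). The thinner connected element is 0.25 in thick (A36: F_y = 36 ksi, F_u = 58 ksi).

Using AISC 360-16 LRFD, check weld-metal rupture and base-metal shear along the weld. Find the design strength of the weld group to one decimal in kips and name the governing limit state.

Weld metal: throat = 0.707×0.1875 = 0.13256 in, L = 2×3.5625 = 7.125 in. φR_n = 0.75 × 0.6 × 70 × 0.13256 × 7.125 = 29.8 kips.
Base metal shear (0.25 in plate): yield φR_n = 1.0×0.6×36×0.25×7.125 = 38.5 kips; rupture φR_n = 0.75×0.6×58×0.25×7.125 = 46.5 kips; take 38.5 kips (yield).
Governing: min(29.8, 38.5) = 29.8 kips → weld metal.

29.8 kips (weld metal governs)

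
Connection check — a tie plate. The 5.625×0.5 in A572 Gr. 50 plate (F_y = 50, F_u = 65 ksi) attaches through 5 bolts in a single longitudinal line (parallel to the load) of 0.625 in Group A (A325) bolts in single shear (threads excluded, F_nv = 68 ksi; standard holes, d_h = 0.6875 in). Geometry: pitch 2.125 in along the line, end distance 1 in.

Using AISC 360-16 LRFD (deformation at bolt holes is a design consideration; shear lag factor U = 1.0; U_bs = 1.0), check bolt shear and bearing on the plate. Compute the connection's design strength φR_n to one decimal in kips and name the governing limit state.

Bolt shear: A_b = π(0.625)²/4 = 0.3068 in². φR_n = 0.75 × 68 × 0.3068 × 5 × 1 = 78.2 kips.
Bearing (0.5 in plate, F_u = 65 ksi): end bolts L_c = 1 − 0.6875/2 = 0.65625, R_n = min(1.2×0.65625×0.5×65, 2.4×0.625×0.5×65) = 25.594 kips/bolt; interior L_c = 2.125 − 0.6875 = 1.4375, R_n = 48.75 kips/bolt. φR_n = 0.75 × (1×25.594 + 4×48.75) = 165.4 kips.
Governing: min(78.2, 165.4) = 78.2 kips → bolt shear.

78.2 kips (bolt shear governs)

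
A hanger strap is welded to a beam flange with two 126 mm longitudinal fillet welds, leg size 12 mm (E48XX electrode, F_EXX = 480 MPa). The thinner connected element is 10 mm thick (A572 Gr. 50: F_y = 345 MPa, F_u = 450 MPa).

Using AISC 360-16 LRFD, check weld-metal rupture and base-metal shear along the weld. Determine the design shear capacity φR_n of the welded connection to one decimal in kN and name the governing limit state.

Weld metal: throat = 0.707×12 = 8.484 mm, L = 2×126 = 252 mm. φR_n = 0.75 × 0.6 × 480 × 8.484 × 252 = 461.8 kN.
Base metal shear (10 mm plate): yield φR_n = 1.0×0.6×345×10×252 = 521.6 kN; rupture φR_n = 0.75×0.6×450×10×252 = 510.3 kN; take 510.3 kN (rupture).
Governing: min(461.8, 510.3) = 461.8 kN → weld metal.

461.8 kN (weld metal governs)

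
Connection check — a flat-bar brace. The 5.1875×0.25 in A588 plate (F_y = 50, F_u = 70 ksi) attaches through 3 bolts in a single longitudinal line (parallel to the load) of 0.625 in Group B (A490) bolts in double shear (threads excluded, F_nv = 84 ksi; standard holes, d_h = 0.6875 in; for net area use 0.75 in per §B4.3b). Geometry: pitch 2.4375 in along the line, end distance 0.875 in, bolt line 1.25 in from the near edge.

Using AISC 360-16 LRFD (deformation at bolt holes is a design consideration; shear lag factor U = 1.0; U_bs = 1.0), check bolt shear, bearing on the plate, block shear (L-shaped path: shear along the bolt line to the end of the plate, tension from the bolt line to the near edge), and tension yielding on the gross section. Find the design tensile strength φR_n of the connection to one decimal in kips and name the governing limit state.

42.0 kips (block shear governs)

Bolt shear: A_b = π(0.625)²/4 = 0.3068 in². φR_n = 0.75 × 84 × 0.3068 × 3 × 2 = 116.0 kips.
Bearing (0.25 in plate, F_u = 70 ksi): end bolts L_c = 0.875 − 0.6875/2 = 0.53125, R_n = min(1.2×0.53125×0.25×70, 2.4×0.625×0.25×70) = 11.156 kips/bolt; interior L_c = 2.4375 − 0.6875 = 1.75, R_n = 26.25 kips/bolt. φR_n = 0.75 × (1×11.156 + 2×26.25) = 47.7 kips.
Block shear: shear path 1×[0.875+2×2.4375] = 1×5.75 in, A_gv = 1.4375, A_nv = 1×(5.75 − 2.5×0.75)×0.25 = 0.96875 in²; tension to near edge: (1.25 − 0.5×0.75)×0.25 = 0.21875 in². R_n = min(0.6×70×0.96875, 0.6×50×1.4375) + 1.0×70×0.21875 = min(40.688, 43.125) + 15.313 = 56.001 kips. φR_n = 0.75 × 56.001 = 42.0 kips.
Tension yield (gross): A_g = 5.1875×0.25 = 1.2969 in². φR_n = 0.90 × 50 × 1.2969 = 58.4 kips.
Governing: min(116.0, 47.7, 42.0, 58.4) = 42.0 kips → block shear.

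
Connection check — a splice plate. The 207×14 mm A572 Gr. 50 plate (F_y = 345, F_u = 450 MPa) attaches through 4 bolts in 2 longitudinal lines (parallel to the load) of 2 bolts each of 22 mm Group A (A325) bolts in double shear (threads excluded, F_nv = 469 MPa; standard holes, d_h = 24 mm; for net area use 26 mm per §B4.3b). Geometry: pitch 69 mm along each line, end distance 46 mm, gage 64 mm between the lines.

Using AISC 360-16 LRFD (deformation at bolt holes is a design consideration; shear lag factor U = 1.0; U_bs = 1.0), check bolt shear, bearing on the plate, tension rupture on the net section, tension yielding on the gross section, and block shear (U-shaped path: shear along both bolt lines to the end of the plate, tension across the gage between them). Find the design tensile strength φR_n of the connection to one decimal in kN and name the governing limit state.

610.5 kN (block shear governs)

Bolt shear: A_b = π(22)²/4 = 380.13 mm². φR_n = 0.75 × 469 × 380.13 × 4 × 2 = 1069.7 kN.
Bearing (14 mm plate, F_u = 450 MPa): end bolts L_c = 46 − 24/2 = 34, R_n = min(1.2×34×14×450, 2.4×22×14×450) = 257.04 kN/bolt; interior L_c = 69 − 24 = 45, R_n = 332.64 kN/bolt. φR_n = 0.75 × (2×257.04 + 2×332.64) = 884.5 kN.
Tension rupture (net): A_n = (207 − 2×26)×14 = 2170 mm² (U = 1.0, A_e = A_n). φR_n = 0.75 × 450 × 2170 = 732.4 kN.
Tension yield (gross): A_g = 207×14 = 2898 mm². φR_n = 0.90 × 345 × 2898 = 899.8 kN.
Block shear: shear path 2×[46+1×69] = 2×115 mm, A_gv = 3220, A_nv = 2×(115 − 1.5×26)×14 = 2128 mm²; tension across gage: (64 − 1×26)×14 = 532 mm². R_n = min(0.6×450×2128, 0.6×345×3220) + 1.0×450×532 = min(574.56, 666.54) + 239.4 = 813.96 kN. φR_n = 0.75 × 813.96 = 610.5 kN.
Governing: min(1069.7, 884.5, 732.4, 899.8, 610.5) = 610.5 kN → block shear.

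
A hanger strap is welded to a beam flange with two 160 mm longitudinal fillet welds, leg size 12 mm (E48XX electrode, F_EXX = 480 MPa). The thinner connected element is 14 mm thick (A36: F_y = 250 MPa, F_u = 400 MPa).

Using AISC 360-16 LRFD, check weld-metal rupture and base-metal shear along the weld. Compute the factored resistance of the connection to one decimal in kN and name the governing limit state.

586.4 kN (weld metal governs)

Weld metal: throat = 0.707×12 = 8.484 mm, L = 2×160 = 320 mm. φR_n = 0.75 × 0.6 × 480 × 8.484 × 320 = 586.4 kN.
Base metal shear (14 mm plate): yield φR_n = 1.0×0.6×250×14×320 = 672.0 kN; rupture φR_n = 0.75×0.6×400×14×320 = 806.4 kN; take 672.0 kN (yield).
Governing: min(586.4, 672.0) = 586.4 kN → weld metal.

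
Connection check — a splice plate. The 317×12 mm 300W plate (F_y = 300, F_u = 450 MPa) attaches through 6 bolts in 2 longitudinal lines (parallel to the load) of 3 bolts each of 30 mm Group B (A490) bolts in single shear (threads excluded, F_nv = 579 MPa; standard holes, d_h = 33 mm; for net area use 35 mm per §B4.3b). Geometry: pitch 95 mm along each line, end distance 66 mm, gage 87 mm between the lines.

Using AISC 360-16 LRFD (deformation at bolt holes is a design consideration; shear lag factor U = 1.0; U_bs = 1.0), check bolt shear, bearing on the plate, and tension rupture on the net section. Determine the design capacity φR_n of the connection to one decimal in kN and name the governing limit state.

Bolt shear: A_b = π(30)²/4 = 706.86 mm². φR_n = 0.75 × 579 × 706.86 × 6 × 1 = 1841.7 kN.
Bearing (12 mm plate, F_u = 450 MPa): end bolts L_c = 66 − 33/2 = 49.5, R_n = min(1.2×49.5×12×450, 2.4×30×12×450) = 320.76 kN/bolt; interior L_c = 95 − 33 = 62, R_n = 388.8 kN/bolt. φR_n = 0.75 × (2×320.76 + 4×388.8) = 1647.5 kN.
Tension rupture (net): A_n = (317 − 2×35)×12 = 2964 mm² (U = 1.0, A_e = A_n). φR_n = 0.75 × 450 × 2964 = 1000.4 kN.
Governing: min(1841.7, 1647.5, 1000.4) = 1000.4 kN → net-section rupture.

1000.4 kN (net-section rupture governs)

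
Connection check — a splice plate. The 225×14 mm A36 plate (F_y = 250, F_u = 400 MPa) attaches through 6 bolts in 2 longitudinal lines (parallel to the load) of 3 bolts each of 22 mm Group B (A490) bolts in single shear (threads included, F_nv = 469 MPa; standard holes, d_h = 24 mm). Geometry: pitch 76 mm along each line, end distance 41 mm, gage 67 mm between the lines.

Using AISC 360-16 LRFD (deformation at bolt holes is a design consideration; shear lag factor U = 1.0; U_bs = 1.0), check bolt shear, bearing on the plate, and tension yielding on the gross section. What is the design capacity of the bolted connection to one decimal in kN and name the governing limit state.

Bolt shear: A_b = π(22)²/4 = 380.13 mm². φR_n = 0.75 × 469 × 380.13 × 6 × 1 = 802.3 kN.
Bearing (14 mm plate, F_u = 400 MPa): end bolts L_c = 41 − 24/2 = 29, R_n = min(1.2×29×14×400, 2.4×22×14×400) = 194.88 kN/bolt; interior L_c = 76 − 24 = 52, R_n = 295.68 kN/bolt. φR_n = 0.75 × (2×194.88 + 4×295.68) = 1179.4 kN.
Tension yield (gross): A_g = 225×14 = 3150 mm². φR_n = 0.90 × 250 × 3150 = 708.8 kN.
Governing: min(802.3, 1179.4, 708.8) = 708.8 kN → gross-section yield.

708.8 kN (gross-section yield governs)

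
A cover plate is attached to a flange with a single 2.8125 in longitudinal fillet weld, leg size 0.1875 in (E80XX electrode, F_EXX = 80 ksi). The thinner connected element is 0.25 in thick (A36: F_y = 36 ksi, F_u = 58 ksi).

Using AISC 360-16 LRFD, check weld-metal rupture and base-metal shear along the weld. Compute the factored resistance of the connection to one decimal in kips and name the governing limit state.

13.4 kips (weld metal governs)

Weld metal: throat = 0.707×0.1875 = 0.13256 in, L = 2.8125 in. φR_n = 0.75 × 0.6 × 80 × 0.13256 × 2.8125 = 13.4 kips.
Base metal shear (0.25 in plate): yield φR_n = 1.0×0.6×36×0.25×2.8125 = 15.2 kips; rupture φR_n = 0.75×0.6×58×0.25×2.8125 = 18.4 kips; take 15.2 kips (yield).
Governing: min(13.4, 15.2) = 13.4 kips → weld metal.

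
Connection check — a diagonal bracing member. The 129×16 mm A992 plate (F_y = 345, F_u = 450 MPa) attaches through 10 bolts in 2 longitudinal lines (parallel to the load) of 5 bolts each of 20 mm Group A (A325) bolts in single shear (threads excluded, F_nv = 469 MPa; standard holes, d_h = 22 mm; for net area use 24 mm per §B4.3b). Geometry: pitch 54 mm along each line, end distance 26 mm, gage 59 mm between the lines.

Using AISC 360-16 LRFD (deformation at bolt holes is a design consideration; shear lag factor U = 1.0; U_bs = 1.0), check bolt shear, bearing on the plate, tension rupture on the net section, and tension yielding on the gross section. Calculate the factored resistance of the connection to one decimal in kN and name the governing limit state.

437.4 kN (net-section rupture governs)

Bolt shear: A_b = π(20)²/4 = 314.16 mm². φR_n = 0.75 × 469 × 314.16 × 10 × 1 = 1105.1 kN.
Bearing (16 mm plate, F_u = 450 MPa): end bolts L_c = 26 − 22/2 = 15, R_n = min(1.2×15×16×450, 2.4×20×16×450) = 129.6 kN/bolt; interior L_c = 54 − 22 = 32, R_n = 276.48 kN/bolt. φR_n = 0.75 × (2×129.6 + 8×276.48) = 1853.3 kN.
Tension rupture (net): A_n = (129 − 2×24)×16 = 1296 mm² (U = 1.0, A_e = A_n). φR_n = 0.75 × 450 × 1296 = 437.4 kN.
Tension yield (gross): A_g = 129×16 = 2064 mm². φR_n = 0.90 × 345 × 2064 = 640.9 kN.
Governing: min(1105.1, 1853.3, 437.4, 640.9) = 437.4 kN → net-section rupture.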